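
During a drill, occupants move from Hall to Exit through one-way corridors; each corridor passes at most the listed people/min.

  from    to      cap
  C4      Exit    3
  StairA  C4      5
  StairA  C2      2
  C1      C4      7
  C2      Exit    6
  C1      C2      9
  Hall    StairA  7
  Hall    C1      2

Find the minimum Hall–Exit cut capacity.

7

Augment Hall→StairA→C2→Exit: bottleneck 2, flow now 2.
Augment Hall→StairA→C4→Exit: bottleneck 3, flow now 5.
Augment Hall→C1→C2→Exit: bottleneck 2, flow now 7.
No augmenting path remains; maximum flow = 7.
By max-flow min-cut, the minimum cut capacity equals the max flow.
In the residual graph, reachable from Hall: {Hall, StairA, C4}.
Min-cut edges: Hall→C1 (2), StairA→C2 (2), C4→Exit (3); capacity 2 + 2 + 3 = 7.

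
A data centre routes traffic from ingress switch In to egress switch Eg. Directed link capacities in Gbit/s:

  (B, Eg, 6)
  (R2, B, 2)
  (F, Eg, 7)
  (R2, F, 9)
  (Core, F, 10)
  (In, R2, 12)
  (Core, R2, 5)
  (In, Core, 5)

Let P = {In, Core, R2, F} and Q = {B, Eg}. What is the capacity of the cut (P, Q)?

9

Edges leaving {In, Core, R2, F}: R2→B (2), F→Eg (7).
Cut capacity = 2 + 7 = 9.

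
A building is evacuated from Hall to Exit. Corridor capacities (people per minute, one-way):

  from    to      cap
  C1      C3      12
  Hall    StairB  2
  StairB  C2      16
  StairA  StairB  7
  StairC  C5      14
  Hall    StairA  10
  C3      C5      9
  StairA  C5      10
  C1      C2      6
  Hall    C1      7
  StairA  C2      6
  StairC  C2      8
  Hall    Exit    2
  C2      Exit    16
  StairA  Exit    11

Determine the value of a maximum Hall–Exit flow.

20

Augment Hall→Exit: bottleneck 2, flow now 2.
Augment Hall→StairA→Exit: bottleneck 10, flow now 12.
Augment Hall→StairB→C2→Exit: bottleneck 2, flow now 14.
Augment Hall→C1→C2→Exit: bottleneck 6, flow now 20.
No augmenting path remains; maximum flow = 20.
In the residual graph, reachable from Hall: {Hall, C1, C3, C5}.
Min-cut edges: Hall→StairA (10), Hall→StairB (2), Hall→Exit (2), C1→C2 (6); capacity 10 + 2 + 2 + 6 = 20.
This cut is saturated, so no flow can exceed 20.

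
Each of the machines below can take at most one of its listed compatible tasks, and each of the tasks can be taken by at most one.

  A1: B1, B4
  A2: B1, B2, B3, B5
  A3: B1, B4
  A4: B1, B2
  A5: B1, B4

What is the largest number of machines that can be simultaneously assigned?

Unit-capacity flow: source→left, listed edges, right→sink; max matching = max flow.
Augmenting path A1→B1 (+1); matched 1.
Augmenting path A2→B2 (+1); matched 2.
Augmenting path A3→B4 (+1); matched 3.
Augmenting path A4→B2→A2→B3 (+1); matched 4.
No augmenting path remains; maximum matching = 4.
König certificate: {A2, A4, B1, B4} is a vertex cover of size 4 (every listed pair touches it), so no matching can be larger.

4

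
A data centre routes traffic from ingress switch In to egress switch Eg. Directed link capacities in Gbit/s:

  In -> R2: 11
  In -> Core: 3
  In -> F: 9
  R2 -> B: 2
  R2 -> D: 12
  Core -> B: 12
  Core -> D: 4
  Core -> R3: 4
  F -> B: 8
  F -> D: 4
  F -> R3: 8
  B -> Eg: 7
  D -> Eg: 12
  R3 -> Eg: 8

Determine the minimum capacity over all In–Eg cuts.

23

Augment In→R2→B→Eg: bottleneck 2, flow now 2.
Augment In→R2→D→Eg: bottleneck 9, flow now 11.
Augment In→Core→B→Eg: bottleneck 3, flow now 14.
Augment In→F→B→Eg: bottleneck 2, flow now 16.
Augment In→F→D→Eg: bottleneck 3, flow now 19.
Augment In→F→R3→Eg: bottleneck 4, flow now 23.
No augmenting path remains; maximum flow = 23.
By max-flow min-cut, the minimum cut capacity equals the max flow.
In the residual graph, reachable from In: {In}.
Min-cut edges: In→R2 (11), In→Core (3), In→F (9); capacity 11 + 3 + 9 = 23.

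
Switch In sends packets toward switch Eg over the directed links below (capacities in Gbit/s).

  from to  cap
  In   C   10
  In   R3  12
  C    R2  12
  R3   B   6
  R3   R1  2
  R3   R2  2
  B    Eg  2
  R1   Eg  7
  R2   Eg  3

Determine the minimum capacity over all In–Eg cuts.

7

Augment In→C→R2→Eg: bottleneck 3, flow now 3.
Augment In→R3→B→Eg: bottleneck 2, flow now 5.
Augment In→R3→R1→Eg: bottleneck 2, flow now 7.
No augmenting path remains; maximum flow = 7.
By max-flow min-cut, the minimum cut capacity equals the max flow.
In the residual graph, reachable from In: {In, C, R3, B, R2}.
Min-cut edges: R3→R1 (2), B→Eg (2), R2→Eg (3); capacity 2 + 2 + 3 = 7.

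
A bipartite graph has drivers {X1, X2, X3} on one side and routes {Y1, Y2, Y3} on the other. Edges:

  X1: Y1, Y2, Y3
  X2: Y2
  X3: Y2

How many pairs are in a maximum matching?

Unit-capacity flow: source→left, listed edges, right→sink; max matching = max flow.
Augmenting path X1→Y1 (+1); matched 1.
Augmenting path X2→Y2 (+1); matched 2.
No augmenting path remains; maximum matching = 2.
König certificate: {X1, Y2} is a vertex cover of size 2 (every listed pair touches it), so no matching can be larger.

2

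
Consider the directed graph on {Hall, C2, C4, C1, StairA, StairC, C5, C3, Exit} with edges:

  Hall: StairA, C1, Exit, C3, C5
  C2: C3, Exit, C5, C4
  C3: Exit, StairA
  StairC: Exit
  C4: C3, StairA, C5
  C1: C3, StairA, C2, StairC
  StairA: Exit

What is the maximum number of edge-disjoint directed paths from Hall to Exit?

Assign every edge capacity 1; by Menger, the answer equals the max flow.
Path Hall→Exit (+1); total 1.
Path Hall→StairA→Exit (+1); total 2.
Path Hall→C3→Exit (+1); total 3.
Path Hall→C1→C2→Exit (+1); total 4.
No residual Hall→Exit path; max flow = 4.
Certifying cut of size 4: {Hall→C1, Hall→C3, Hall→Exit, Hall→StairA}.

4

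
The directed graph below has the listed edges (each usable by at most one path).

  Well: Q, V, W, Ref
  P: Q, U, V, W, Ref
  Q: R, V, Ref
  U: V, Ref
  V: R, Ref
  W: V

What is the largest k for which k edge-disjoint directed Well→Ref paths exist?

Assign every edge capacity 1; by Menger, the answer equals the max flow.
Path Well→Ref (+1); total 1.
Path Well→Q→Ref (+1); total 2.
Path Well→V→Ref (+1); total 3.
No residual Well→Ref path; max flow = 3.
Certifying cut of size 3: {V→Ref, Well→Q, Well→Ref}.

3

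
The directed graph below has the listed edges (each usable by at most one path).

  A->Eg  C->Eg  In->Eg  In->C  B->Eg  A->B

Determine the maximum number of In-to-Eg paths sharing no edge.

2

Assign every edge capacity 1; by Menger, the answer equals the max flow.
Path In→Eg (+1); total 1.
Path In→C→Eg (+1); total 2.
No residual In→Eg path; max flow = 2.
Certifying cut of size 2: {In→C, In→Eg}.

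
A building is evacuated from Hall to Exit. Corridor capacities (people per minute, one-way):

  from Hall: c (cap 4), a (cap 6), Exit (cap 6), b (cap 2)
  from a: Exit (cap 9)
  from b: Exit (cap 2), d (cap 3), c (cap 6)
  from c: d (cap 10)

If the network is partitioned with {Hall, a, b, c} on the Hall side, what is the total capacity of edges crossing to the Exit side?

Edges leaving {Hall, a, b, c}: Hall→Exit (6), a→Exit (9), b→d (3), b→Exit (2), c→d (10).
Cut capacity = 6 + 9 + 3 + 2 + 10 = 30.

30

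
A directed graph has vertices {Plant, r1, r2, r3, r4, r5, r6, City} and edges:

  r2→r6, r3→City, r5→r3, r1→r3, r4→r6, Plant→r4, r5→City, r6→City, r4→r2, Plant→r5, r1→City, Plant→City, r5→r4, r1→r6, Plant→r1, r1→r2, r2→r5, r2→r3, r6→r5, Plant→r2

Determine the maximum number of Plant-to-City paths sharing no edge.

Assign every edge capacity 1; by Menger, the answer equals the max flow.
Path Plant→City (+1); total 1.
Path Plant→r1→City (+1); total 2.
Path Plant→r5→City (+1); total 3.
Path Plant→r2→r3→City (+1); total 4.
Path Plant→r4→r6→City (+1); total 5.
No residual Plant→City path; max flow = 5.
Certifying cut of size 5: {Plant→City, Plant→r1, Plant→r2, Plant→r4, Plant→r5}.

5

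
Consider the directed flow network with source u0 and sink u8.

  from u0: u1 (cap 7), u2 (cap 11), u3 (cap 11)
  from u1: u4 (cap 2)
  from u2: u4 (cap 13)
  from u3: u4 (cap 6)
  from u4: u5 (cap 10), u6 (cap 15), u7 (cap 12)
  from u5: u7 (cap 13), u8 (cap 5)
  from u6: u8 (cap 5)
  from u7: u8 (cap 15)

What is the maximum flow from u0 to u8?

19

Augment u0→u1→u4→u5→u8: bottleneck 2, flow now 2.
Augment u0→u2→u4→u5→u8: bottleneck 3, flow now 5.
Augment u0→u2→u4→u6→u8: bottleneck 5, flow now 10.
Augment u0→u2→u4→u7→u8: bottleneck 3, flow now 13.
Augment u0→u3→u4→u7→u8: bottleneck 6, flow now 19.
No augmenting path remains; maximum flow = 19.
In the residual graph, reachable from u0: {u0, u1, u3}.
Min-cut edges: u0→u2 (11), u1→u4 (2), u3→u4 (6); capacity 11 + 2 + 6 = 19.
This cut is saturated, so no flow can exceed 19.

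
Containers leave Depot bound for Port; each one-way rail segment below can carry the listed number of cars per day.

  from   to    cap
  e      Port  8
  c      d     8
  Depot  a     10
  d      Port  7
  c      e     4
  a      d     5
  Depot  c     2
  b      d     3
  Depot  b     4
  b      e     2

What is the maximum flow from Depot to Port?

11

Augment Depot→a→d→Port: bottleneck 5, flow now 5.
Augment Depot→b→d→Port: bottleneck 2, flow now 7.
Augment Depot→b→e→Port: bottleneck 2, flow now 9.
Augment Depot→c→e→Port: bottleneck 2, flow now 11.
No augmenting path remains; maximum flow = 11.
In the residual graph, reachable from Depot: {Depot, a}.
Min-cut edges: Depot→b (4), Depot→c (2), a→d (5); capacity 4 + 2 + 5 = 11.
This cut is saturated, so no flow can exceed 11.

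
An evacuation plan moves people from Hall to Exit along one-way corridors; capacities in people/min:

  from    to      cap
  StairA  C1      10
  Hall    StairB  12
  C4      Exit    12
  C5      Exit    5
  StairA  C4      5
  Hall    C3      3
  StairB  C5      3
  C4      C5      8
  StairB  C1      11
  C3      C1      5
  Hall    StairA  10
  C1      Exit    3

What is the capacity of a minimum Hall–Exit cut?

Augment Hall→StairA→C4→Exit: bottleneck 5, flow now 5.
Augment Hall→StairA→C1→Exit: bottleneck 3, flow now 8.
Augment Hall→StairB→C5→Exit: bottleneck 3, flow now 11.
No augmenting path remains; maximum flow = 11.
By max-flow min-cut, the minimum cut capacity equals the max flow.
In the residual graph, reachable from Hall: {Hall, StairA, C3, StairB, C1}.
Min-cut edges: StairA→C4 (5), StairB→C5 (3), C1→Exit (3); capacity 5 + 3 + 3 = 11.

11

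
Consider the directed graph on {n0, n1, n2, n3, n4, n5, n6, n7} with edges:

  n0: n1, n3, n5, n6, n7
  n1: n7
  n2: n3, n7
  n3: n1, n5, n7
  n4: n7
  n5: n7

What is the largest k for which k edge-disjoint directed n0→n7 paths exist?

Assign every edge capacity 1; by Menger, the answer equals the max flow.
Path n0→n7 (+1); total 1.
Path n0→n1→n7 (+1); total 2.
Path n0→n3→n7 (+1); total 3.
Path n0→n5→n7 (+1); total 4.
No residual n0→n7 path; max flow = 4.
Certifying cut of size 4: {n0→n1, n0→n3, n0→n5, n0→n7}.

4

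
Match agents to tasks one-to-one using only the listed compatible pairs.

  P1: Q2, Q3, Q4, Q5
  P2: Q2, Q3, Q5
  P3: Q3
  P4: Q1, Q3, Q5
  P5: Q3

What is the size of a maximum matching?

4

Unit-capacity flow: source→left, listed edges, right→sink; max matching = max flow.
Augmenting path P1→Q2 (+1); matched 1.
Augmenting path P2→Q3 (+1); matched 2.
Augmenting path P4→Q1 (+1); matched 3.
Augmenting path P3→Q3→P2→Q5 (+1); matched 4.
No augmenting path remains; maximum matching = 4.
König certificate: {P1, P2, P4, Q3} is a vertex cover of size 4 (every listed pair touches it), so no matching can be larger.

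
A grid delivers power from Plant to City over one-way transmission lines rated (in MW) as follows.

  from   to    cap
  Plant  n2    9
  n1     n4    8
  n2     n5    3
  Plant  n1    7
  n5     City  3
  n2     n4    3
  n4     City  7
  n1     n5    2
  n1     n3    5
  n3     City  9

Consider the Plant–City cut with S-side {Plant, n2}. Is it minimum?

Yes — it is a minimum cut (capacity 13).

Given cut capacity: 7 + 3 + 3 = 13.
Augment Plant→n1→n3→City: bottleneck 5, flow now 5.
Augment Plant→n1→n4→City: bottleneck 2, flow now 7.
Augment Plant→n2→n4→City: bottleneck 3, flow now 10.
Augment Plant→n2→n5→City: bottleneck 3, flow now 13.
No augmenting path remains; maximum flow = 13.
Cut capacity 13 equals the max flow, so it is a minimum cut.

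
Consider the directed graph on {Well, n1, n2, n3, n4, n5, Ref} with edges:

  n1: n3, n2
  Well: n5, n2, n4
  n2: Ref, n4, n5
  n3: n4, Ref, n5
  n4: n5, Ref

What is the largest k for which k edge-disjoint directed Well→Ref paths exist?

Assign every edge capacity 1; by Menger, the answer equals the max flow.
Path Well→n2→Ref (+1); total 1.
Path Well→n4→Ref (+1); total 2.
No residual Well→Ref path; max flow = 2.
Certifying cut of size 2: {Well→n2, Well→n4}.

2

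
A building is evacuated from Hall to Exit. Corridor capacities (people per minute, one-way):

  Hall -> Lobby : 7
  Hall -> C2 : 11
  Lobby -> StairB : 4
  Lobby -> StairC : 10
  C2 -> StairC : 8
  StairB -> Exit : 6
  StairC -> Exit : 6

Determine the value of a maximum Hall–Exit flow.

Augment Hall→Lobby→StairB→Exit: bottleneck 4, flow now 4.
Augment Hall→Lobby→StairC→Exit: bottleneck 3, flow now 7.
Augment Hall→C2→StairC→Exit: bottleneck 3, flow now 10.
No augmenting path remains; maximum flow = 10.
In the residual graph, reachable from Hall: {Hall, Lobby, C2, StairC}.
Min-cut edges: Lobby→StairB (4), StairC→Exit (6); capacity 4 + 6 = 10.
This cut is saturated, so no flow can exceed 10.

10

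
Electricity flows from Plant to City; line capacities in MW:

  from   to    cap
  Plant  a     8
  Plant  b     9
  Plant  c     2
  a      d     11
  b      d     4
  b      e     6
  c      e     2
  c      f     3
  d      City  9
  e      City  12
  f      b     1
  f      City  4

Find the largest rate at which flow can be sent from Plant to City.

17

Augment Plant→a→d→City: bottleneck 8, flow now 8.
Augment Plant→b→d→City: bottleneck 1, flow now 9.
Augment Plant→b→e→City: bottleneck 6, flow now 15.
Augment Plant→c→e→City: bottleneck 2, flow now 17.
No augmenting path remains; maximum flow = 17.
In the residual graph, reachable from Plant: {Plant, a, b, d}.
Min-cut edges: Plant→c (2), b→e (6), d→City (9); capacity 2 + 6 + 9 = 17.
This cut is saturated, so no flow can exceed 17.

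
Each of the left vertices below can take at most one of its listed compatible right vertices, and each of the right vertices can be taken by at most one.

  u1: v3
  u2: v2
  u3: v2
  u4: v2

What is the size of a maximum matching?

Unit-capacity flow: source→left, listed edges, right→sink; max matching = max flow.
Augmenting path u1→v3 (+1); matched 1.
Augmenting path u2→v2 (+1); matched 2.
No augmenting path remains; maximum matching = 2.
König certificate: {u1, v2} is a vertex cover of size 2 (every listed pair touches it), so no matching can be larger.

2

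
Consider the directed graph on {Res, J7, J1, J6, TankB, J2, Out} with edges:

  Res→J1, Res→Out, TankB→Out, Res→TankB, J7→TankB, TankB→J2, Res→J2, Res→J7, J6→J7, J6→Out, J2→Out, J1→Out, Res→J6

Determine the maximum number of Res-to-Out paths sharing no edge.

Assign every edge capacity 1; by Menger, the answer equals the max flow.
Path Res→Out (+1); total 1.
Path Res→J1→Out (+1); total 2.
Path Res→J6→Out (+1); total 3.
Path Res→TankB→Out (+1); total 4.
Path Res→J2→Out (+1); total 5.
No residual Res→Out path; max flow = 5.
Certifying cut of size 5: {J2→Out, Res→J1, Res→J6, Res→Out, TankB→Out}.

5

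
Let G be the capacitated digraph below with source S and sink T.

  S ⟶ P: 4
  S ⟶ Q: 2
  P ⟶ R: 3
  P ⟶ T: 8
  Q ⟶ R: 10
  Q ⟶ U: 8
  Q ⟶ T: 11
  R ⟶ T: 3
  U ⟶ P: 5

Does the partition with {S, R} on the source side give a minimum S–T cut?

Given cut capacity: 4 + 2 + 3 = 9.
Augment S→P→T: bottleneck 4, flow now 4.
Augment S→Q→T: bottleneck 2, flow now 6.
No augmenting path remains; maximum flow = 6.
In the residual graph, reachable from S: {S}.
Min-cut edges: S→P (4), S→Q (2); capacity 4 + 2 = 6.
Cut capacity 9 exceeds the max flow 6, so it is not minimum.

No — its capacity is 9, but the minimum cut has capacity 6.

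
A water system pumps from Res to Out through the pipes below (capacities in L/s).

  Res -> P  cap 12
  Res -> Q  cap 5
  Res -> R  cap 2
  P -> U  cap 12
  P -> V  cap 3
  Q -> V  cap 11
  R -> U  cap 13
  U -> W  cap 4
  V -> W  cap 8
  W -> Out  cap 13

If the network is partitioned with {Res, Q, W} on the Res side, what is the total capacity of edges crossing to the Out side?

Edges leaving {Res, Q, W}: Res→P (12), Res→R (2), Q→V (11), W→Out (13).
Cut capacity = 12 + 2 + 11 + 13 = 38.

38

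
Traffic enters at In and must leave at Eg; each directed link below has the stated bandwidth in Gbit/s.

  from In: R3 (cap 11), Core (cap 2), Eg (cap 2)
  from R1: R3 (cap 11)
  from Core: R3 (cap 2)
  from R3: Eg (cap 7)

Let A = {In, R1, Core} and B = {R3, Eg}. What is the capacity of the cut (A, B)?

26

Edges leaving {In, R1, Core}: In→R3 (11), In→Eg (2), R1→R3 (11), Core→R3 (2).
Cut capacity = 11 + 2 + 11 + 2 = 26.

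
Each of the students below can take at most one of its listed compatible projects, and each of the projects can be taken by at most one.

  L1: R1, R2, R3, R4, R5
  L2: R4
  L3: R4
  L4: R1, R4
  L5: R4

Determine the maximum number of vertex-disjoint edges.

3

Unit-capacity flow: source→left, listed edges, right→sink; max matching = max flow.
Augmenting path L1→R1 (+1); matched 1.
Augmenting path L2→R4 (+1); matched 2.
Augmenting path L4→R1→L1→R2 (+1); matched 3.
No augmenting path remains; maximum matching = 3.
König certificate: {L1, L4, R4} is a vertex cover of size 3 (every listed pair touches it), so no matching can be larger.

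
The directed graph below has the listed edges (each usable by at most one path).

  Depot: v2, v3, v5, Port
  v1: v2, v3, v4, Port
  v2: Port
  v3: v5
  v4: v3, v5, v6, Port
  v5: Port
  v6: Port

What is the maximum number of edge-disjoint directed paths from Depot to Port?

3

Assign every edge capacity 1; by Menger, the answer equals the max flow.
Path Depot→Port (+1); total 1.
Path Depot→v2→Port (+1); total 2.
Path Depot→v5→Port (+1); total 3.
No residual Depot→Port path; max flow = 3.
Certifying cut of size 3: {Depot→Port, Depot→v2, v5→Port}.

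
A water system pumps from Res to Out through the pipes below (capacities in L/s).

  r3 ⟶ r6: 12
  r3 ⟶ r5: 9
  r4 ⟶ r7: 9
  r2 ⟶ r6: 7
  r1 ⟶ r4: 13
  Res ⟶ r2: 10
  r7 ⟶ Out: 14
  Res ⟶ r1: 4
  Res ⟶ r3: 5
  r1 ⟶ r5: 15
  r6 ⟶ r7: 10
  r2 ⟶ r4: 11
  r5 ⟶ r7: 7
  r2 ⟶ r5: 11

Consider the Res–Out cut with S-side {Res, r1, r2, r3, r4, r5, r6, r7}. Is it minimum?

Given cut capacity: 14 = 14.
Augment Res→r1→r4→r7→Out: bottleneck 4, flow now 4.
Augment Res→r2→r4→r7→Out: bottleneck 5, flow now 9.
Augment Res→r2→r5→r7→Out: bottleneck 5, flow now 14.
No augmenting path remains; maximum flow = 14.
Cut capacity 14 equals the max flow, so it is a minimum cut.

Yes — it is a minimum cut (capacity 14).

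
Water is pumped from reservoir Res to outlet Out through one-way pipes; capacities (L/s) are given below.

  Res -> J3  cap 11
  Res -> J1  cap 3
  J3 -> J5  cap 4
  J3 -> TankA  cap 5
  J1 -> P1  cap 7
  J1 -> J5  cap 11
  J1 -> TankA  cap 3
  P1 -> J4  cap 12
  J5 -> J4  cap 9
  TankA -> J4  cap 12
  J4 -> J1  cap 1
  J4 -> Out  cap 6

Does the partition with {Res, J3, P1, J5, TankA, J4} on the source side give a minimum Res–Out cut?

No — its capacity is 10, but the minimum cut has capacity 6.

Given cut capacity: 3 + 1 + 6 = 10.
Augment Res→J3→J5→J4→Out: bottleneck 4, flow now 4.
Augment Res→J3→TankA→J4→Out: bottleneck 2, flow now 6.
No augmenting path remains; maximum flow = 6.
In the residual graph, reachable from Res: {Res, J3, J1, P1, J5, TankA, J4}.
Min-cut edges: J4→Out (6); capacity 6 = 6.
Cut capacity 10 exceeds the max flow 6, so it is not minimum.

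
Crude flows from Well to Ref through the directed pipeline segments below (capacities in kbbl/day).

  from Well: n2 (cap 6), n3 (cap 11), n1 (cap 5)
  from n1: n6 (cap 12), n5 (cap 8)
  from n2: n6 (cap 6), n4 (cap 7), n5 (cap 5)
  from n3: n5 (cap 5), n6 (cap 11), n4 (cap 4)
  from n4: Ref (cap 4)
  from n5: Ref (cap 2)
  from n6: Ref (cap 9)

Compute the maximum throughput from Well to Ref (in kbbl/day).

Augment Well→n1→n5→Ref: bottleneck 2, flow now 2.
Augment Well→n1→n6→Ref: bottleneck 3, flow now 5.
Augment Well→n2→n4→Ref: bottleneck 4, flow now 9.
Augment Well→n2→n6→Ref: bottleneck 2, flow now 11.
Augment Well→n3→n6→Ref: bottleneck 4, flow now 15.
No augmenting path remains; maximum flow = 15.
In the residual graph, reachable from Well: {Well, n1, n2, n3, n4, n5, n6}.
Min-cut edges: n4→Ref (4), n5→Ref (2), n6→Ref (9); capacity 4 + 2 + 9 = 15.
This cut is saturated, so no flow can exceed 15.

15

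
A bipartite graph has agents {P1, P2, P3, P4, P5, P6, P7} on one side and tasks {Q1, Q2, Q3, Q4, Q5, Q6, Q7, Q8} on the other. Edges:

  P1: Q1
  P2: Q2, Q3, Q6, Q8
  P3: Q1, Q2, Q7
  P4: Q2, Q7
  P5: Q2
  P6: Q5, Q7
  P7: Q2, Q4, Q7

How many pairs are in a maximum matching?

6

Unit-capacity flow: source→left, listed edges, right→sink; max matching = max flow.
Augmenting path P1→Q1 (+1); matched 1.
Augmenting path P2→Q2 (+1); matched 2.
Augmenting path P3→Q7 (+1); matched 3.
Augmenting path P6→Q5 (+1); matched 4.
Augmenting path P7→Q4 (+1); matched 5.
Augmenting path P4→Q2→P2→Q3 (+1); matched 6.
No augmenting path remains; maximum matching = 6.
König certificate: {P2, P6, P7, Q1, Q2, Q7} is a vertex cover of size 6 (every listed pair touches it), so no matching can be larger.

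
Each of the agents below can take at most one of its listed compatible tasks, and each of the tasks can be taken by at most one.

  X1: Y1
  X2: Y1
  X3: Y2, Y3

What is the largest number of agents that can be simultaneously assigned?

Unit-capacity flow: source→left, listed edges, right→sink; max matching = max flow.
Augmenting path X1→Y1 (+1); matched 1.
Augmenting path X3→Y2 (+1); matched 2.
No augmenting path remains; maximum matching = 2.
König certificate: {X3, Y1} is a vertex cover of size 2 (every listed pair touches it), so no matching can be larger.

2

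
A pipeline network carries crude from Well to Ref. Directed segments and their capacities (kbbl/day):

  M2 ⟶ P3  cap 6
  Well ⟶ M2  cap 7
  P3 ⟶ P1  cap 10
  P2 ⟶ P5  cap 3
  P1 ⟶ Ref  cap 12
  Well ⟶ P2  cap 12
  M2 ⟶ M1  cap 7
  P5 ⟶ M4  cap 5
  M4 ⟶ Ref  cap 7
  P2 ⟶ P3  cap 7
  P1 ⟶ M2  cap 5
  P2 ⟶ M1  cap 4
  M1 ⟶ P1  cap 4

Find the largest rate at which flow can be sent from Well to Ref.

15

Augment Well→M2→P3→P1→Ref: bottleneck 6, flow now 6.
Augment Well→M2→M1→P1→Ref: bottleneck 1, flow now 7.
Augment Well→P2→P3→P1→Ref: bottleneck 4, flow now 11.
Augment Well→P2→P5→M4→Ref: bottleneck 3, flow now 14.
Augment Well→P2→M1→P1→Ref: bottleneck 1, flow now 15.
No augmenting path remains; maximum flow = 15.
In the residual graph, reachable from Well: {Well, M2, P2, P3, M1, P1}.
Min-cut edges: P2→P5 (3), P1→Ref (12); capacity 3 + 12 = 15.
This cut is saturated, so no flow can exceed 15.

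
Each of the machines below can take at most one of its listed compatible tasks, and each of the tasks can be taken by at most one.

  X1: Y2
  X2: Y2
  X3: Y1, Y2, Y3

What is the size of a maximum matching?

2

Unit-capacity flow: source→left, listed edges, right→sink; max matching = max flow.
Augmenting path X1→Y2 (+1); matched 1.
Augmenting path X3→Y1 (+1); matched 2.
No augmenting path remains; maximum matching = 2.
König certificate: {X3, Y2} is a vertex cover of size 2 (every listed pair touches it), so no matching can be larger.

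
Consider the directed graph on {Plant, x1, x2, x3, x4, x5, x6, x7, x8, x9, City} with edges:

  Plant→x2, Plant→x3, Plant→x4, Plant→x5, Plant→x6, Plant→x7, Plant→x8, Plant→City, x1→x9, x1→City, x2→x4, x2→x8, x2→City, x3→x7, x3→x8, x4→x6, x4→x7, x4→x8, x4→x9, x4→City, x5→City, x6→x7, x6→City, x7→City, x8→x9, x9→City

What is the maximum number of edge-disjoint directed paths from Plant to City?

Assign every edge capacity 1; by Menger, the answer equals the max flow.
Path Plant→City (+1); total 1.
Path Plant→x2→City (+1); total 2.
Path Plant→x4→City (+1); total 3.
Path Plant→x5→City (+1); total 4.
Path Plant→x6→City (+1); total 5.
Path Plant→x7→City (+1); total 6.
Path Plant→x8→x9→City (+1); total 7.
No residual Plant→City path; max flow = 7.
Certifying cut of size 7: {Plant→City, Plant→x2, Plant→x4, Plant→x5, Plant→x6, x7→City, x8→x9}.

7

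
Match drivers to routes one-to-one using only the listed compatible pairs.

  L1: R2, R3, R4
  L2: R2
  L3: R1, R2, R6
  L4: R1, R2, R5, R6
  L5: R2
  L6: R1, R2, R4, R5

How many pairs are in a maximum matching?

5

Unit-capacity flow: source→left, listed edges, right→sink; max matching = max flow.
Augmenting path L1→R2 (+1); matched 1.
Augmenting path L3→R1 (+1); matched 2.
Augmenting path L4→R5 (+1); matched 3.
Augmenting path L6→R4 (+1); matched 4.
Augmenting path L2→R2→L1→R3 (+1); matched 5.
No augmenting path remains; maximum matching = 5.
König certificate: {L1, L3, L4, L6, R2} is a vertex cover of size 5 (every listed pair touches it), so no matching can be larger.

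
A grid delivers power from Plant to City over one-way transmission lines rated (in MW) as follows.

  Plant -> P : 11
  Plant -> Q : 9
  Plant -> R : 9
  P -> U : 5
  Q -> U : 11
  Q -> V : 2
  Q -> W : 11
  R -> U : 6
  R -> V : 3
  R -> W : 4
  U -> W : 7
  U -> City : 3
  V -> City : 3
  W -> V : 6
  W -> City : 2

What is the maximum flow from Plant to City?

8

Augment Plant→P→U→City: bottleneck 3, flow now 3.
Augment Plant→Q→V→City: bottleneck 2, flow now 5.
Augment Plant→Q→W→City: bottleneck 2, flow now 7.
Augment Plant→R→V→City: bottleneck 1, flow now 8.
No augmenting path remains; maximum flow = 8.
In the residual graph, reachable from Plant: {Plant, P, Q, R, U, V, W}.
Min-cut edges: U→City (3), V→City (3), W→City (2); capacity 3 + 3 + 2 = 8.
This cut is saturated, so no flow can exceed 8.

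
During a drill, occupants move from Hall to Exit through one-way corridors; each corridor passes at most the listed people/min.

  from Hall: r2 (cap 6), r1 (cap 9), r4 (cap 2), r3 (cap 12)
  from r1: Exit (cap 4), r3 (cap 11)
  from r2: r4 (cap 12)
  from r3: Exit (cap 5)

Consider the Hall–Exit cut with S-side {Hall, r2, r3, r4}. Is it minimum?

No — its capacity is 14, but the minimum cut has capacity 9.

Given cut capacity: 9 + 5 = 14.
Augment Hall→r1→Exit: bottleneck 4, flow now 4.
Augment Hall→r3→Exit: bottleneck 5, flow now 9.
No augmenting path remains; maximum flow = 9.
In the residual graph, reachable from Hall: {Hall, r1, r2, r3, r4}.
Min-cut edges: r1→Exit (4), r3→Exit (5); capacity 4 + 5 = 9.
Cut capacity 14 exceeds the max flow 9, so it is not minimum.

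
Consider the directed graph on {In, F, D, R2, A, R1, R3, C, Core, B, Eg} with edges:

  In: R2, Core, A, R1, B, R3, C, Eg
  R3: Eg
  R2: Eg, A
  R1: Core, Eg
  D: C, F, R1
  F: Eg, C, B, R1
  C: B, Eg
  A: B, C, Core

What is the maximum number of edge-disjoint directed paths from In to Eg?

Assign every edge capacity 1; by Menger, the answer equals the max flow.
Path In→Eg (+1); total 1.
Path In→R2→Eg (+1); total 2.
Path In→R1→Eg (+1); total 3.
Path In→R3→Eg (+1); total 4.
Path In→C→Eg (+1); total 5.
No residual In→Eg path; max flow = 5.
Certifying cut of size 5: {C→Eg, In→Eg, In→R1, In→R2, In→R3}.

5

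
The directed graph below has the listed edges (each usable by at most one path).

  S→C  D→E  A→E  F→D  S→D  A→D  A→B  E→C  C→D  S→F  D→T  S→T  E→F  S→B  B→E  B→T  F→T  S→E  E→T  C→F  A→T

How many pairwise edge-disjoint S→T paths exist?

5

Assign every edge capacity 1; by Menger, the answer equals the max flow.
Path S→T (+1); total 1.
Path S→B→T (+1); total 2.
Path S→D→T (+1); total 3.
Path S→E→T (+1); total 4.
Path S→F→T (+1); total 5.
No residual S→T path; max flow = 5.
Certifying cut of size 5: {D→T, E→T, F→T, S→B, S→T}.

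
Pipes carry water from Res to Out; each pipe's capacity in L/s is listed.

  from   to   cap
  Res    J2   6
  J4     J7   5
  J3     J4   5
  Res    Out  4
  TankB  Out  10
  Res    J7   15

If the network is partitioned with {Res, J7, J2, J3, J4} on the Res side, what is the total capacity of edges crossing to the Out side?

4

Edges leaving {Res, J7, J2, J3, J4}: Res→Out (4).
Cut capacity = 4 = 4.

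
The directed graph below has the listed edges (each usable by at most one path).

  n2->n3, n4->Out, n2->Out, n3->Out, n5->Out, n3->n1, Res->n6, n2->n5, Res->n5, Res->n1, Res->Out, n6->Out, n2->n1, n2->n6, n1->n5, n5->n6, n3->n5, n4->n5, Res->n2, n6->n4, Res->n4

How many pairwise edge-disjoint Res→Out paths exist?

Assign every edge capacity 1; by Menger, the answer equals the max flow.
Path Res→Out (+1); total 1.
Path Res→n2→Out (+1); total 2.
Path Res→n4→Out (+1); total 3.
Path Res→n5→Out (+1); total 4.
Path Res→n6→Out (+1); total 5.
No residual Res→Out path; max flow = 5.
Certifying cut of size 5: {Res→Out, Res→n2, n4→Out, n5→Out, n6→Out}.

5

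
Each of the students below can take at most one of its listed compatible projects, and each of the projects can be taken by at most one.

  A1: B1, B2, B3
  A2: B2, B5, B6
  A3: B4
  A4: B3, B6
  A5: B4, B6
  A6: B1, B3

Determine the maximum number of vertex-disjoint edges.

6

Unit-capacity flow: source→left, listed edges, right→sink; max matching = max flow.
Augmenting path A1→B1 (+1); matched 1.
Augmenting path A2→B2 (+1); matched 2.
Augmenting path A3→B4 (+1); matched 3.
Augmenting path A4→B3 (+1); matched 4.
Augmenting path A5→B6 (+1); matched 5.
Augmenting path A6→B1→A1→B2→A2→B5 (+1); matched 6.
No augmenting path remains; maximum matching = 6.
König certificate: {A1, A2, A3, A4, A5, A6} is a vertex cover of size 6 (every listed pair touches it), so no matching can be larger.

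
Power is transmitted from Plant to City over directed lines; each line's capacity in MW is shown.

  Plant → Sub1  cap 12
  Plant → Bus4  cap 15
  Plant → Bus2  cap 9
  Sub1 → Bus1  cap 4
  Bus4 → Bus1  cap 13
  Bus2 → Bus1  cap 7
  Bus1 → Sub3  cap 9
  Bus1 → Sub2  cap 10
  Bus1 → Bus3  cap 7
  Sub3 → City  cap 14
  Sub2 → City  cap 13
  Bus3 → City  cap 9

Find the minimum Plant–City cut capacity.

24

Augment Plant→Sub1→Bus1→Sub3→City: bottleneck 4, flow now 4.
Augment Plant→Bus4→Bus1→Sub3→City: bottleneck 5, flow now 9.
Augment Plant→Bus4→Bus1→Sub2→City: bottleneck 8, flow now 17.
Augment Plant→Bus2→Bus1→Sub2→City: bottleneck 2, flow now 19.
Augment Plant→Bus2→Bus1→Bus3→City: bottleneck 5, flow now 24.
No augmenting path remains; maximum flow = 24.
By max-flow min-cut, the minimum cut capacity equals the max flow.
In the residual graph, reachable from Plant: {Plant, Sub1, Bus4, Bus2}.
Min-cut edges: Sub1→Bus1 (4), Bus4→Bus1 (13), Bus2→Bus1 (7); capacity 4 + 13 + 7 = 24.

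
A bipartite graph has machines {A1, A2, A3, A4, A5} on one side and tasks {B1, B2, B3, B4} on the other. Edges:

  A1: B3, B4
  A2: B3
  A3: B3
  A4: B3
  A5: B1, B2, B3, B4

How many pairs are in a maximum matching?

3

Unit-capacity flow: source→left, listed edges, right→sink; max matching = max flow.
Augmenting path A1→B3 (+1); matched 1.
Augmenting path A5→B1 (+1); matched 2.
Augmenting path A2→B3→A1→B4 (+1); matched 3.
No augmenting path remains; maximum matching = 3.
König certificate: {A1, A5, B3} is a vertex cover of size 3 (every listed pair touches it), so no matching can be larger.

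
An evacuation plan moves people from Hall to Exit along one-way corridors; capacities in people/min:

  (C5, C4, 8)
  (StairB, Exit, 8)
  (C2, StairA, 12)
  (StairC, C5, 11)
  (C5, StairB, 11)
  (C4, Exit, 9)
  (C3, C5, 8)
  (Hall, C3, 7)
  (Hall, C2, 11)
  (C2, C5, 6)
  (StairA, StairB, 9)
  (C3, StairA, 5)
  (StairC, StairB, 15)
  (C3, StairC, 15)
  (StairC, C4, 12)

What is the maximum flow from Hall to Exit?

Augment Hall→C3→C5→StairB→Exit: bottleneck 7, flow now 7.
Augment Hall→C2→C5→StairB→Exit: bottleneck 1, flow now 8.
Augment Hall→C2→C5→C4→Exit: bottleneck 5, flow now 13.
Augment Hall→C2→StairA→StairB→C5→C4→Exit: bottleneck 3, flow now 16. (uses reverse residual edge)
Augment Hall→C2→StairA→StairB→C5→C3→StairC→C4→Exit: bottleneck 1, flow now 17. (uses reverse residual edge)
No augmenting path remains; maximum flow = 17.
In the residual graph, reachable from Hall: {Hall, C3, C2, C5, StairA, StairC, StairB, C4}.
Min-cut edges: StairB→Exit (8), C4→Exit (9); capacity 8 + 9 = 17.
This cut is saturated, so no flow can exceed 17.

17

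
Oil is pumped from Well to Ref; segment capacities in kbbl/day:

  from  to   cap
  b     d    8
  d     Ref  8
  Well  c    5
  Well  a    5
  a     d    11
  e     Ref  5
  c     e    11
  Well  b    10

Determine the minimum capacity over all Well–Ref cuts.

Augment Well→a→d→Ref: bottleneck 5, flow now 5.
Augment Well→b→d→Ref: bottleneck 3, flow now 8.
Augment Well→c→e→Ref: bottleneck 5, flow now 13.
No augmenting path remains; maximum flow = 13.
By max-flow min-cut, the minimum cut capacity equals the max flow.
In the residual graph, reachable from Well: {Well, a, b, d}.
Min-cut edges: Well→c (5), d→Ref (8); capacity 5 + 8 = 13.

13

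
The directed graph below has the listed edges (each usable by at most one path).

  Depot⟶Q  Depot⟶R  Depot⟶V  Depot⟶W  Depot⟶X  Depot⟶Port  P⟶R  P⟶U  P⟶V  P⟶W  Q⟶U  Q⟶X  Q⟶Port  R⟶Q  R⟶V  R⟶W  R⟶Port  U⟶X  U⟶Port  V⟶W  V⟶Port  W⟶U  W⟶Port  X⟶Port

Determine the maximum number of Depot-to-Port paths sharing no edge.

Assign every edge capacity 1; by Menger, the answer equals the max flow.
Path Depot→Port (+1); total 1.
Path Depot→Q→Port (+1); total 2.
Path Depot→R→Port (+1); total 3.
Path Depot→V→Port (+1); total 4.
Path Depot→W→Port (+1); total 5.
Path Depot→X→Port (+1); total 6.
No residual Depot→Port path; max flow = 6.
Certifying cut of size 6: {Depot→Port, Depot→Q, Depot→R, Depot→V, Depot→W, Depot→X}.

6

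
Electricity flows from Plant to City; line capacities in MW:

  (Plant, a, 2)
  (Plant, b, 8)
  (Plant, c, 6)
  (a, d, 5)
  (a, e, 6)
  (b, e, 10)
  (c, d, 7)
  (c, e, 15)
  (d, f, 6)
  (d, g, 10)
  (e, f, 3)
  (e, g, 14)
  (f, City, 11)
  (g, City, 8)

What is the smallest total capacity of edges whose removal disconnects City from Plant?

Augment Plant→a→d→f→City: bottleneck 2, flow now 2.
Augment Plant→b→e→f→City: bottleneck 3, flow now 5.
Augment Plant→b→e→g→City: bottleneck 5, flow now 10.
Augment Plant→c→d→f→City: bottleneck 4, flow now 14.
Augment Plant→c→d→g→City: bottleneck 2, flow now 16.
No augmenting path remains; maximum flow = 16.
By max-flow min-cut, the minimum cut capacity equals the max flow.
In the residual graph, reachable from Plant: {Plant}.
Min-cut edges: Plant→a (2), Plant→b (8), Plant→c (6); capacity 2 + 8 + 6 = 16.

16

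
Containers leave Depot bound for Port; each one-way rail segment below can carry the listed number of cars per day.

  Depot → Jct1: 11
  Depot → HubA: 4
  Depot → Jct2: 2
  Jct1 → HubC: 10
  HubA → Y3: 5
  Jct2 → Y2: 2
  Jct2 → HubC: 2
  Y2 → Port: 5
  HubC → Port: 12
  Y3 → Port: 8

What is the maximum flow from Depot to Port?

16

Augment Depot→Jct1→HubC→Port: bottleneck 10, flow now 10.
Augment Depot→HubA→Y3→Port: bottleneck 4, flow now 14.
Augment Depot→Jct2→Y2→Port: bottleneck 2, flow now 16.
No augmenting path remains; maximum flow = 16.
In the residual graph, reachable from Depot: {Depot, Jct1}.
Min-cut edges: Depot→HubA (4), Depot→Jct2 (2), Jct1→HubC (10); capacity 4 + 2 + 10 = 16.
This cut is saturated, so no flow can exceed 16.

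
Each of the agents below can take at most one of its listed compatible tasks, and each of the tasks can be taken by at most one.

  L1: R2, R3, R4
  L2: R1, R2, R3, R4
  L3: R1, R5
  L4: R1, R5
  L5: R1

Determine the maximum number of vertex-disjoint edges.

4

Unit-capacity flow: source→left, listed edges, right→sink; max matching = max flow.
Augmenting path L1→R2 (+1); matched 1.
Augmenting path L2→R1 (+1); matched 2.
Augmenting path L3→R5 (+1); matched 3.
Augmenting path L4→R1→L2→R3 (+1); matched 4.
No augmenting path remains; maximum matching = 4.
König certificate: {L1, L2, R1, R5} is a vertex cover of size 4 (every listed pair touches it), so no matching can be larger.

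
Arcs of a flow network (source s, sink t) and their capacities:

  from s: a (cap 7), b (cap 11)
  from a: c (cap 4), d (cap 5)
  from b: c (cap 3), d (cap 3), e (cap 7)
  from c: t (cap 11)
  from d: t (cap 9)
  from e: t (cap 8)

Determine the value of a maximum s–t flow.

Augment s→a→c→t: bottleneck 4, flow now 4.
Augment s→a→d→t: bottleneck 3, flow now 7.
Augment s→b→c→t: bottleneck 3, flow now 10.
Augment s→b→d→t: bottleneck 3, flow now 13.
Augment s→b→e→t: bottleneck 5, flow now 18.
No augmenting path remains; maximum flow = 18.
In the residual graph, reachable from s: {s}.
Min-cut edges: s→a (7), s→b (11); capacity 7 + 11 = 18.
This cut is saturated, so no flow can exceed 18.

18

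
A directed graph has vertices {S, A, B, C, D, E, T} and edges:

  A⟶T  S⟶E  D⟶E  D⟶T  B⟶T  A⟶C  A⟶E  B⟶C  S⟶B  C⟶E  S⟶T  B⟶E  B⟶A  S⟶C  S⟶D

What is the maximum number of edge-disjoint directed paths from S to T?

3

Assign every edge capacity 1; by Menger, the answer equals the max flow.
Path S→T (+1); total 1.
Path S→B→T (+1); total 2.
Path S→D→T (+1); total 3.
No residual S→T path; max flow = 3.
Certifying cut of size 3: {S→B, S→D, S→T}.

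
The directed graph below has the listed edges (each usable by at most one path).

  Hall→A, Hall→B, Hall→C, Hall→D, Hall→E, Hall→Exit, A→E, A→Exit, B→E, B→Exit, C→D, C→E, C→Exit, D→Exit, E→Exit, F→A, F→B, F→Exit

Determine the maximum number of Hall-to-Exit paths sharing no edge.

6

Assign every edge capacity 1; by Menger, the answer equals the max flow.
Path Hall→Exit (+1); total 1.
Path Hall→A→Exit (+1); total 2.
Path Hall→B→Exit (+1); total 3.
Path Hall→C→Exit (+1); total 4.
Path Hall→D→Exit (+1); total 5.
Path Hall→E→Exit (+1); total 6.
No residual Hall→Exit path; max flow = 6.
Certifying cut of size 6: {Hall→A, Hall→B, Hall→C, Hall→D, Hall→E, Hall→Exit}.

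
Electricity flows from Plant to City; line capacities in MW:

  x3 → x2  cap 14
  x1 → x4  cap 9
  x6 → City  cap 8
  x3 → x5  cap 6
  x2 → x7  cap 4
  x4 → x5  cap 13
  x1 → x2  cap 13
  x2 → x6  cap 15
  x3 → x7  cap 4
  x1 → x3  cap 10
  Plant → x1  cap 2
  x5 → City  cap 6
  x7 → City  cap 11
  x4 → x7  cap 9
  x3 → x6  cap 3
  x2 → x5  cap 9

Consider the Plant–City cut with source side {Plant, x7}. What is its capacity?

Edges leaving {Plant, x7}: Plant→x1 (2), x7→City (11).
Cut capacity = 2 + 11 = 13.

13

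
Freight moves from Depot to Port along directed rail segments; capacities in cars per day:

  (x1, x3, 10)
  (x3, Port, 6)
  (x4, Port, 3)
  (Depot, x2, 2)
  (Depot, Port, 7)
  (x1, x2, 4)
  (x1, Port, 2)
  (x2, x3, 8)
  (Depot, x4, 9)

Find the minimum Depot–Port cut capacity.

12

Augment Depot→Port: bottleneck 7, flow now 7.
Augment Depot→x4→Port: bottleneck 3, flow now 10.
Augment Depot→x2→x3→Port: bottleneck 2, flow now 12.
No augmenting path remains; maximum flow = 12.
By max-flow min-cut, the minimum cut capacity equals the max flow.
In the residual graph, reachable from Depot: {Depot, x4}.
Min-cut edges: Depot→x2 (2), Depot→Port (7), x4→Port (3); capacity 2 + 7 + 3 = 12.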